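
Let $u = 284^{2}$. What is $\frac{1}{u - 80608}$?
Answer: $\frac{1}{48} \approx 0.020833$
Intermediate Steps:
$u = 80656$
$\frac{1}{u - 80608} = \frac{1}{80656 - 80608} = \frac{1}{48}$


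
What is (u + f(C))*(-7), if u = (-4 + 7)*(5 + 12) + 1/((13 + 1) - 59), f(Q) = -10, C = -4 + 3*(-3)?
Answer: -12908/45 ≈ -286.84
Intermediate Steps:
C = -13 (C = -4 - 9 = -13)
u = 2294/45 (u = 3*17 + 1/(14 - 59) = 51 + 1/(-45) = 51 - 1/45 = 2294/45 ≈ 50.978)
(u + f(C))*(-7) = (2294/45 - 10)*(-7) = (1844/45)*(-7) = -12908/45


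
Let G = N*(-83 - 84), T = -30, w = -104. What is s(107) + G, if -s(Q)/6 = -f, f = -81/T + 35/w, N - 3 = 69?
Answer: -3122553/260 ≈ -12010.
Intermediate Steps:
N = 72 (N = 3 + 69 = 72)
f = 1229/520 (f = -81/(-30) + 35/(-104) = -81*(-1/30) + 35*(-1/104) = 27/10 - 35/104 = 1229/520 ≈ 2.3635)
s(Q) = 3687/260 (s(Q) = -(-6)*1229/520 = -6*(-1229/520) = 3687/260)
G = -12024 (G = 72*(-83 - 84) = 72*(-167) = -12024)
s(107) + G = 3687/260 - 12024 = -3122553/260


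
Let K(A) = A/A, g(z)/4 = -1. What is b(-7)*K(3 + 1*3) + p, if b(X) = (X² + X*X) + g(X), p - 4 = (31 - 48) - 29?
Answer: 52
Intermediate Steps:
g(z) = -4 (g(z) = 4*(-1) = -4)
K(A) = 1
p = -42 (p = 4 + ((31 - 48) - 29) = 4 + (-17 - 29) = 4 - 46 = -42)
b(X) = -4 + 2*X² (b(X) = (X² + X*X) - 4 = (X² + X²) - 4 = 2*X² - 4 = -4 + 2*X²)
b(-7)*K(3 + 1*3) + p = (-4 + 2*(-7)²)*1 - 42 = (-4 + 2*49)*1 - 42 = (-4 + 98)*1 - 42 = 94*1 - 42 = 94 - 42 = 52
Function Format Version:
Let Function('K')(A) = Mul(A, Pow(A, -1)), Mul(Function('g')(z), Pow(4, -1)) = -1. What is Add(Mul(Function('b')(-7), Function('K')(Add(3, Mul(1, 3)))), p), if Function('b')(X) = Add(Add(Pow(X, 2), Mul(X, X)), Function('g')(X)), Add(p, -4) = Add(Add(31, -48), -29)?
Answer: 52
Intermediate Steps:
Function('g')(z) = -4 (Function('g')(z) = Mul(4, -1) = -4)
Function('K')(A) = 1
p = -42 (p = Add(4, Add(Add(31, -48), -29)) = Add(4, Add(-17, -29)) = Add(4, -46) = -42)
Function('b')(X) = Add(-4, Mul(2, Pow(X, 2))) (Function('b')(X) = Add(Add(Pow(X, 2), Mul(X, X)), -4) = Add(Add(Pow(X, 2), Pow(X, 2)), -4) = Add(Mul(2, Pow(X, 2)), -4) = Add(-4, Mul(2, Pow(X, 2))))
Add(Mul(Function('b')(-7), Function('K')(Add(3, Mul(1, 3)))), p) = Add(Mul(Add(-4, Mul(2, Pow(-7, 2))), 1), -42) = Add(Mul(Add(-4, Mul(2, 49)), 1), -42) = Add(Mul(Add(-4, 98), 1), -42) = Add(Mul(94, 1), -42) = Add(94, -42) = 52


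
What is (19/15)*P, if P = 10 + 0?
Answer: 38/3 ≈ 12.667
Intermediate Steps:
P = 10
(19/15)*P = (19/15)*10 = 38/3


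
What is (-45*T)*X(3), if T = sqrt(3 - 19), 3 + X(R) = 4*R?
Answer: -1620*I ≈ -1620.0*I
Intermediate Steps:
X(R) = -3 + 4*R
T = 4*I (T = sqrt(-16) = 4*I ≈ 4.0*I)
(-45*T)*X(3) = (-180*I)*(-3 + 4*3) = (-180*I)*(-3 + 12) = -180*I*9 = -1620*I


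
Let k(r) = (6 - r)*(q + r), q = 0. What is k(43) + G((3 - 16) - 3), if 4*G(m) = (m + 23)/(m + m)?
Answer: -203655/128 ≈ -1591.1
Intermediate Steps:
G(m) = (23 + m)/(8*m) (G(m) = ((m + 23)/(m + m))/4 = ((23 + m)/((2*m)))/4 = ((23 + m)*(1/(2*m)))/4 = ((23 + m)/(2*m))/4 = (23 + m)/(8*m))
k(r) = r*(6 - r) (k(r) = (6 - r)*(0 + r) = (6 - r)*r = r*(6 - r))
k(43) + G((3 - 16) - 3) = 43*(6 - 1*43) + (23 + ((3 - 16) - 3))/(8*((3 - 16) - 3)) = 43*(6 - 43) + (23 + (-13 - 3))/(8*(-13 - 3)) = 43*(-37) + (⅛)*(23 - 16)/(-16) = -1591 + (⅛)*(-1/16)*7 = -1591 - 7/128 = -203655/128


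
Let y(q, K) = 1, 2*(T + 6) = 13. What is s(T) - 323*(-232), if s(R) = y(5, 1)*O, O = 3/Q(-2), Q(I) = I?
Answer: 149869/2 ≈ 74935.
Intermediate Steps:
T = ½ (T = -6 + (½)*13 = -6 + 13/2 = ½ ≈ 0.50000)
O = -3/2 (O = 3/(-2) = 3*(-½) = -3/2 ≈ -1.5000)
s(R) = -3/2 (s(R) = 1*(-3/2) = -3/2)
s(T) - 323*(-232) = -3/2 - 323*(-232) = -3/2 + 74936 = 149869/2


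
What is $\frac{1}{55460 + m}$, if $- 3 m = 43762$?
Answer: $\frac{3}{122618} \approx 2.4466 \cdot 10^{-5}$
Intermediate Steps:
$m = - \frac{43762}{3}$ ($m = \left(- \frac{1}{3}\right) 43762 = - \frac{43762}{3} \approx -14587.0$)
$\frac{1}{55460 + m} = \frac{1}{55460 - \frac{43762}{3}} = \frac{1}{\frac{122618}{3}} = \frac{3}{122618}$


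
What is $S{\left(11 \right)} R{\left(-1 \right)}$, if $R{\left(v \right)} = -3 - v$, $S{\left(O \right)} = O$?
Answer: $-22$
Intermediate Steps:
$S{\left(11 \right)} R{\left(-1 \right)} = 11 \left(-3 - -1\right) = 11 \left(-3 + 1\right) = 11 \left(-2\right) = -22$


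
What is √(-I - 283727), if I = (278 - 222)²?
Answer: I*√286863 ≈ 535.6*I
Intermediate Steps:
I = 3136 (I = 56² = 3136)
√(-I - 283727) = √(-1*3136 - 283727) = √(-3136 - 283727) = √(-286863) = I*√286863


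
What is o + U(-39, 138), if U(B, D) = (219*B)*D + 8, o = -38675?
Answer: -1217325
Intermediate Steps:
U(B, D) = 8 + 219*B*D (U(B, D) = 219*B*D + 8 = 8 + 219*B*D)
o + U(-39, 138) = -38675 + (8 + 219*(-39)*138) = -38675 + (8 - 1178658) = -38675 - 1178650 = -1217325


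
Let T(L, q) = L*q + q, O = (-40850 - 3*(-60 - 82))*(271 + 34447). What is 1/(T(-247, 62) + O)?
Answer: -1/1403455684 ≈ -7.1253e-10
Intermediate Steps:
O = -1403440432 (O = (-40850 - 3*(-142))*34718 = (-40850 + 426)*34718 = -40424*34718 = -1403440432)
T(L, q) = q + L*q
1/(T(-247, 62) + O) = 1/(62*(1 - 247) - 1403440432) = 1/(62*(-246) - 1403440432) = 1/(-15252 - 1403440432) = 1/(-1403455684) = -1/1403455684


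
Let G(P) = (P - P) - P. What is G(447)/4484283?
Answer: -149/1494761 ≈ -9.9681e-5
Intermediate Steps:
G(P) = -P (G(P) = 0 - P = -P)
G(447)/4484283 = -1*447/4484283 = -447*1/4484283 = -149/1494761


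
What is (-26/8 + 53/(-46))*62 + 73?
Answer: -9197/46 ≈ -199.93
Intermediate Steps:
(-26/8 + 53/(-46))*62 + 73 = (-26*1/8 + 53*(-1/46))*62 + 73 = (-13/4 - 53/46)*62 + 73 = -405/92*62 + 73 = -12555/46 + 73 = -9197/46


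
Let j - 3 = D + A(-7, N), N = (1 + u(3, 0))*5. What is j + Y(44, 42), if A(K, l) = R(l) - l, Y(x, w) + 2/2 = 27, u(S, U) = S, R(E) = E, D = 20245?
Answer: 20274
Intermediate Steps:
N = 20 (N = (1 + 3)*5 = 4*5 = 20)
Y(x, w) = 26 (Y(x, w) = -1 + 27 = 26)
A(K, l) = 0 (A(K, l) = l - l = 0)
j = 20248 (j = 3 + (20245 + 0) = 3 + 20245 = 20248)
j + Y(44, 42) = 20248 + 26 = 20274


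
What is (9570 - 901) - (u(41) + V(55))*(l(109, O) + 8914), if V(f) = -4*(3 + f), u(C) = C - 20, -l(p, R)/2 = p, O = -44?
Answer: 1843525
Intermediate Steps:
l(p, R) = -2*p
u(C) = -20 + C
V(f) = -12 - 4*f
(9570 - 901) - (u(41) + V(55))*(l(109, O) + 8914) = (9570 - 901) - ((-20 + 41) + (-12 - 4*55))*(-2*109 + 8914) = 8669 - (21 + (-12 - 220))*(-218 + 8914) = 8669 - (21 - 232)*8696 = 8669 - (-211)*8696 = 8669 - 1*(-1834856) = 8669 + 1834856 = 1843525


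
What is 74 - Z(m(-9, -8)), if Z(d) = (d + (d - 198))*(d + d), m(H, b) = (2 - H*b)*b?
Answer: -1032566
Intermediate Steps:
m(H, b) = b*(2 - H*b) (m(H, b) = (2 - H*b)*b = b*(2 - H*b))
Z(d) = 2*d*(-198 + 2*d) (Z(d) = (d + (-198 + d))*(2*d) = (-198 + 2*d)*(2*d) = 2*d*(-198 + 2*d))
74 - Z(m(-9, -8)) = 74 - 4*(-8*(2 - 1*(-9)*(-8)))*(-99 - 8*(2 - 1*(-9)*(-8))) = 74 - 4*(-8*(2 - 72))*(-99 - 8*(2 - 72)) = 74 - 4*(-8*(-70))*(-99 - 8*(-70)) = 74 - 4*560*(-99 + 560) = 74 - 4*560*461 = 74 - 1*1032640 = 74 - 1032640 = -1032566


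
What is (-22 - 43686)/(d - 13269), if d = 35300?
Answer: -43708/22031 ≈ -1.9839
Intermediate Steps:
(-22 - 43686)/(d - 13269) = (-22 - 43686)/(35300 - 13269) = -43708/22031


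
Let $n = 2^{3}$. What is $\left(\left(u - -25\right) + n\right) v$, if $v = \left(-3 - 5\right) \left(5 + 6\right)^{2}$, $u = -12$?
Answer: $-20328$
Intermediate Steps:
$v = -968$ ($v = - 8 \cdot 11^{2} = \left(-8\right) 121 = -968$)
$n = 8$
$\left(\left(u - -25\right) + n\right) v = \left(\left(-12 - -25\right) + 8\right) \left(-968\right) = \left(\left(-12 + 25\right) + 8\right) \left(-968\right) = \left(13 + 8\right) \left(-968\right) = 21 \left(-968\right) = -20328$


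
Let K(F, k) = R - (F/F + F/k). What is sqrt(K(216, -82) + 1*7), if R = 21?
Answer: 9*sqrt(615)/41 ≈ 5.4437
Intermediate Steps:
K(F, k) = 20 - F/k (K(F, k) = 21 - (F/F + F/k) = 21 - (1 + F/k) = 21 + (-1 - F/k) = 20 - F/k)
sqrt(K(216, -82) + 1*7) = sqrt((20 - 1*216/(-82)) + 1*7) = sqrt((20 - 1*216*(-1/82)) + 7) = sqrt((20 + 108/41) + 7) = sqrt(928/41 + 7) = sqrt(1215/41) = 9*sqrt(615)/41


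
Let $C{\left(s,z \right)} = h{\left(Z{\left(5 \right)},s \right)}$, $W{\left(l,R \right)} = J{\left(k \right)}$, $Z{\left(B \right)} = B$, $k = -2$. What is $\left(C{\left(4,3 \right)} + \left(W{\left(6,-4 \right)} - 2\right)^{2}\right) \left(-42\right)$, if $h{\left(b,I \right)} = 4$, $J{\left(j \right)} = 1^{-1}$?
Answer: $-210$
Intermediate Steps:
$J{\left(j \right)} = 1$
$W{\left(l,R \right)} = 1$
$C{\left(s,z \right)} = 4$
$\left(C{\left(4,3 \right)} + \left(W{\left(6,-4 \right)} - 2\right)^{2}\right) \left(-42\right) = \left(4 + \left(1 - 2\right)^{2}\right) \left(-42\right) = \left(4 + \left(-1\right)^{2}\right) \left(-42\right) = \left(4 + 1\right) \left(-42\right) = 5 \left(-42\right) = -210$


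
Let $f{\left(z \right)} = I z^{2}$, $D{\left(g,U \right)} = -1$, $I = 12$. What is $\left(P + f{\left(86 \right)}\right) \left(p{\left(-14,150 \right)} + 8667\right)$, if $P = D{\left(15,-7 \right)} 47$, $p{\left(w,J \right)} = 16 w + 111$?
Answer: $758782570$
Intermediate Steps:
$p{\left(w,J \right)} = 111 + 16 w$
$f{\left(z \right)} = 12 z^{2}$
$P = -47$ ($P = \left(-1\right) 47 = -47$)
$\left(P + f{\left(86 \right)}\right) \left(p{\left(-14,150 \right)} + 8667\right) = \left(-47 + 12 \cdot 86^{2}\right) \left(\left(111 + 16 \left(-14\right)\right) + 8667\right) = \left(-47 + 12 \cdot 7396\right) \left(\left(111 - 224\right) + 8667\right) = \left(-47 + 88752\right) \left(-113 + 8667\right) = 88705 \cdot 8554 = 758782570$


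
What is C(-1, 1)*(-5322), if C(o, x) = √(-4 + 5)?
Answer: -5322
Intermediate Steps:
C(o, x) = 1 (C(o, x) = √1 = 1)
C(-1, 1)*(-5322) = 1*(-5322) = -5322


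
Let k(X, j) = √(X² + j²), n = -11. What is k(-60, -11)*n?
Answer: -671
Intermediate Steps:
k(-60, -11)*n = √((-60)² + (-11)²)*(-11) = √(3600 + 121)*(-11) = √3721*(-11) = 61*(-11) = -671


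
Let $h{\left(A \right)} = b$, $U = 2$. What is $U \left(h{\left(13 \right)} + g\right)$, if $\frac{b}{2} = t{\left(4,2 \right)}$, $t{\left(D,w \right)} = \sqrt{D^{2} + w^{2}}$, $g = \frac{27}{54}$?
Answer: $1 + 8 \sqrt{5} \approx 18.889$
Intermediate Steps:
$g = \frac{1}{2}$ ($g = 27 \cdot \frac{1}{54} = \frac{1}{2} \approx 0.5$)
$b = 4 \sqrt{5}$ ($b = 2 \sqrt{4^{2} + 2^{2}} = 2 \sqrt{16 + 4} = 2 \sqrt{20} = 2 \cdot 2 \sqrt{5} = 4 \sqrt{5} \approx 8.9443$)
$h{\left(A \right)} = 4 \sqrt{5}$
$U \left(h{\left(13 \right)} + g\right) = 2 \left(4 \sqrt{5} + \frac{1}{2}\right) = 2 \left(\frac{1}{2} + 4 \sqrt{5}\right) = 1 + 8 \sqrt{5}$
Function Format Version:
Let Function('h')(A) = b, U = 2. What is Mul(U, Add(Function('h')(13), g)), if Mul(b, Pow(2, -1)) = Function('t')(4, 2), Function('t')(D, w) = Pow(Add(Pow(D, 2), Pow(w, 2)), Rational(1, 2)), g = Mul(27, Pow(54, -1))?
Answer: Add(1, Mul(8, Pow(5, Rational(1, 2)))) ≈ 18.889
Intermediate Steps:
g = Rational(1, 2) (g = Mul(27, Rational(1, 54)) = Rational(1, 2) ≈ 0.50000)
b = Mul(4, Pow(5, Rational(1, 2))) (b = Mul(2, Pow(Add(Pow(4, 2), Pow(2, 2)), Rational(1, 2))) = Mul(2, Pow(Add(16, 4), Rational(1, 2))) = Mul(2, Pow(20, Rational(1, 2))) = Mul(2, Mul(2, Pow(5, Rational(1, 2)))) = Mul(4, Pow(5, Rational(1, 2))) ≈ 8.9443)
Function('h')(A) = Mul(4, Pow(5, Rational(1, 2)))
Mul(U, Add(Function('h')(13), g)) = Mul(2, Add(Mul(4, Pow(5, Rational(1, 2))), Rational(1, 2))) = Mul(2, Add(Rational(1, 2), Mul(4, Pow(5, Rational(1, 2))))) = Add(1, Mul(8, Pow(5, Rational(1, 2))))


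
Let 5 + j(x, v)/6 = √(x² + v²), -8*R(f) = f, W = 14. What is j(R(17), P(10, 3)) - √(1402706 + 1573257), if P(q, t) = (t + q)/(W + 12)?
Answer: -30 - √2975963 + 3*√305/4 ≈ -1742.0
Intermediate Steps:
R(f) = -f/8
P(q, t) = q/26 + t/26 (P(q, t) = (t + q)/(14 + 12) = (q + t)/26 = (q + t)*(1/26) = q/26 + t/26)
j(x, v) = -30 + 6*√(v² + x²) (j(x, v) = -30 + 6*√(x² + v²) = -30 + 6*√(v² + x²))
j(R(17), P(10, 3)) - √(1402706 + 1573257) = (-30 + 6*√(((1/26)*10 + (1/26)*3)² + (-⅛*17)²)) - √(1402706 + 1573257) = (-30 + 6*√((5/13 + 3/26)² + (-17/8)²)) - √2975963 = (-30 + 6*√((½)² + 289/64)) - √2975963 = (-30 + 6*√(¼ + 289/64)) - √2975963 = (-30 + 6*√(305/64)) - √2975963 = (-30 + 6*(√305/8)) - √2975963 = (-30 + 3*√305/4) - √2975963 = -30 - √2975963 + 3*√305/4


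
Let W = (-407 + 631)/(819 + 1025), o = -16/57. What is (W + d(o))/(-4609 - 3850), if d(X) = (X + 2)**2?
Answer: -4609388/12669797151 ≈ -0.00036381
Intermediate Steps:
o = -16/57 (o = -16*1/57 = -16/57 ≈ -0.28070)
d(X) = (2 + X)**2
W = 56/461 (W = 224/1844 = 224*(1/1844) = 56/461 ≈ 0.12148)
(W + d(o))/(-4609 - 3850) = (56/461 + (2 - 16/57)**2)/(-4609 - 3850) = (56/461 + (98/57)**2)/(-8459) = (56/461 + 9604/3249)*(-1/8459) = (4609388/1497789)*(-1/8459) = -4609388/12669797151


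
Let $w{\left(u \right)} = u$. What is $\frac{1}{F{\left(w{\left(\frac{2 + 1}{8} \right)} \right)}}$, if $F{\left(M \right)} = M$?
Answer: $\frac{8}{3} \approx 2.6667$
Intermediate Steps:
$\frac{1}{F{\left(w{\left(\frac{2 + 1}{8} \right)} \right)}} = \frac{1}{\left(2 + 1\right) \frac{1}{8}} = \frac{1}{3 \cdot \frac{1}{8}} = \frac{1}{\frac{3}{8}} = \frac{8}{3}$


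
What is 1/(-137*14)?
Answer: -1/1918 ≈ -0.00052138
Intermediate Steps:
1/(-137*14) = 1/(-1918) = -1/1918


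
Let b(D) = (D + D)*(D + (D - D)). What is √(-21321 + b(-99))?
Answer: 3*I*√191 ≈ 41.461*I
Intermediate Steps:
b(D) = 2*D² (b(D) = (2*D)*(D + 0) = (2*D)*D = 2*D²)
√(-21321 + b(-99)) = √(-21321 + 2*(-99)²) = √(-21321 + 2*9801) = √(-21321 + 19602) = √(-1719) = 3*I*√191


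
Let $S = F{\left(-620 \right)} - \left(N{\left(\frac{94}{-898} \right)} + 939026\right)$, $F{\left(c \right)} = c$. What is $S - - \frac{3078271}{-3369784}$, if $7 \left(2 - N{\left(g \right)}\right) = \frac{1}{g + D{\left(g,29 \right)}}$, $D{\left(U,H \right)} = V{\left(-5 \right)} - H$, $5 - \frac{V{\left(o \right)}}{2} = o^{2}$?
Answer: $- \frac{171933107339036851}{182975901416} \approx -9.3965 \cdot 10^{5}$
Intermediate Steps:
$V{\left(o \right)} = 10 - 2 o^{2}$
$D{\left(U,H \right)} = -40 - H$ ($D{\left(U,H \right)} = \left(10 - 2 \left(-5\right)^{2}\right) - H = \left(10 - 50\right) - H = -40 - H$)
$N{\left(g \right)} = 2 - \frac{1}{7 \left(-69 + g\right)}$ ($N{\left(g \right)} = 2 - \frac{1}{7 \left(g - 69\right)} = 2 - \frac{1}{7 \left(-69 + g\right)}$)
$S = - \frac{204087787457}{217196}$ ($S = -620 - \left(\frac{-967 + 14 \frac{94}{-898}}{7 \left(-69 + \frac{94}{-898}\right)} + 939026\right) = -620 - \left(\frac{-967 + 14 \cdot 94 \left(- \frac{1}{898}\right)}{7 \left(-69 + 94 \left(- \frac{1}{898}\right)\right)} + 939026\right) = -620 - \left(\frac{-967 + 14 \left(- \frac{47}{449}\right)}{7 \left(-69 - \frac{47}{449}\right)} + 939026\right) = -620 - \left(\frac{-967 - \frac{658}{449}}{7 \left(- \frac{31028}{449}\right)} + 939026\right) = -620 - \left(\frac{1}{7} \left(- \frac{449}{31028}\right) \left(- \frac{434841}{449}\right) + 939026\right) = -620 - \left(\frac{434841}{217196} + 939026\right) = -620 - \frac{203953125937}{217196} = - \frac{204087787457}{217196} \approx -9.3965 \cdot 10^{5}$)
$S - - \frac{3078271}{-3369784} = - \frac{204087787457}{217196} - - \frac{3078271}{-3369784} = - \frac{204087787457}{217196} - \left(-3078271\right) \left(- \frac{1}{3369784}\right) = - \frac{204087787457}{217196} - \frac{3078271}{3369784} = - \frac{171933107339036851}{182975901416}$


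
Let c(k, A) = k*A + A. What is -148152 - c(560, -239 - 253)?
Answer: 127860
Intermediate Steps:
c(k, A) = A + A*k (c(k, A) = A*k + A = A + A*k)
-148152 - c(560, -239 - 253) = -148152 - (-239 - 253)*(1 + 560) = -148152 - (-492)*561 = -148152 - 1*(-276012) = -148152 + 276012 = 127860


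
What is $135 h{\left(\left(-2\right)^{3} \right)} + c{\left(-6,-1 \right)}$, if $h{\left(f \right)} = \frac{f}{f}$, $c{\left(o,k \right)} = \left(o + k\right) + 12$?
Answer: $140$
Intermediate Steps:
$c{\left(o,k \right)} = 12 + k + o$ ($c{\left(o,k \right)} = \left(k + o\right) + 12 = 12 + k + o$)
$h{\left(f \right)} = 1$
$135 h{\left(\left(-2\right)^{3} \right)} + c{\left(-6,-1 \right)} = 135 \cdot 1 - -5 = 135 + 5 = 140$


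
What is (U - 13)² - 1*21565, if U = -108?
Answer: -6924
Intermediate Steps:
(U - 13)² - 1*21565 = (-108 - 13)² - 1*21565 = (-121)² - 21565 = 14641 - 21565 = -6924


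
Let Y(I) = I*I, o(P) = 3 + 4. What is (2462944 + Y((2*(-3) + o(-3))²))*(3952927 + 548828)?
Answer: 11087574968475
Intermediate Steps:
o(P) = 7
Y(I) = I²
(2462944 + Y((2*(-3) + o(-3))²))*(3952927 + 548828) = (2462944 + ((2*(-3) + 7)²)²)*(3952927 + 548828) = (2462944 + ((-6 + 7)²)²)*4501755 = (2462944 + (1²)²)*4501755 = (2462944 + 1²)*4501755 = (2462944 + 1)*4501755 = 2462945*4501755 = 11087574968475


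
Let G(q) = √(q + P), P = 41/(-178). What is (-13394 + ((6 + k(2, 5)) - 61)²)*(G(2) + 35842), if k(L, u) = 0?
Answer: -371645698 - 31107*√6230/178 ≈ -3.7166e+8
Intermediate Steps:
P = -41/178 (P = 41*(-1/178) = -41/178 ≈ -0.23034)
G(q) = √(-41/178 + q) (G(q) = √(q - 41/178) = √(-41/178 + q))
(-13394 + ((6 + k(2, 5)) - 61)²)*(G(2) + 35842) = (-13394 + ((6 + 0) - 61)²)*(√(-7298 + 31684*2)/178 + 35842) = (-13394 + (6 - 61)²)*(√(-7298 + 63368)/178 + 35842) = (-13394 + (-55)²)*(√56070/178 + 35842) = (-13394 + 3025)*((3*√6230)/178 + 35842) = -10369*(3*√6230/178 + 35842) = -10369*(35842 + 3*√6230/178) = -371645698 - 31107*√6230/178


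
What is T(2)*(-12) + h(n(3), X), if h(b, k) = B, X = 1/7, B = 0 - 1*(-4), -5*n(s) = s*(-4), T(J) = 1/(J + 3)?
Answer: 8/5 ≈ 1.6000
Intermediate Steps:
T(J) = 1/(3 + J)
n(s) = 4*s/5 (n(s) = -s*(-4)/5 = -(-4)*s/5 = 4*s/5)
B = 4 (B = 0 + 4 = 4)
X = ⅐ ≈ 0.14286
h(b, k) = 4
T(2)*(-12) + h(n(3), X) = -12/(3 + 2) + 4 = -12/5 + 4 = 8/5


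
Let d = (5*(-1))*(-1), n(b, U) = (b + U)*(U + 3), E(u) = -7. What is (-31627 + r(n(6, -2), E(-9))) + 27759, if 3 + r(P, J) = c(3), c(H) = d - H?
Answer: -3869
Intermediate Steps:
n(b, U) = (3 + U)*(U + b) (n(b, U) = (U + b)*(3 + U) = (3 + U)*(U + b))
d = 5 (d = -5*(-1) = 5)
c(H) = 5 - H
r(P, J) = -1 (r(P, J) = -3 + (5 - 1*3) = -3 + (5 - 3) = -3 + 2 = -1)
(-31627 + r(n(6, -2), E(-9))) + 27759 = (-31627 - 1) + 27759 = -31628 + 27759 = -3869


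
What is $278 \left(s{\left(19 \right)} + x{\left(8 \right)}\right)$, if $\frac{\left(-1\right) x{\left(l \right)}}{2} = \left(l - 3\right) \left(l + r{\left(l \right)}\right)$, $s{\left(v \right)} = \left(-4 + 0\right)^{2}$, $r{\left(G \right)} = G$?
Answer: $-40032$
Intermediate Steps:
$s{\left(v \right)} = 16$ ($s{\left(v \right)} = \left(-4\right)^{2} = 16$)
$x{\left(l \right)} = - 4 l \left(-3 + l\right)$ ($x{\left(l \right)} = - 2 \left(l - 3\right) \left(l + l\right) = - 2 \left(-3 + l\right) 2 l = - 2 \cdot 2 l \left(-3 + l\right) = - 4 l \left(-3 + l\right)$)
$278 \left(s{\left(19 \right)} + x{\left(8 \right)}\right) = 278 \left(16 + 4 \cdot 8 \left(3 - 8\right)\right) = 278 \left(16 + 4 \cdot 8 \left(-5\right)\right) = 278 \left(16 - 160\right) = 278 \left(-144\right) = -40032$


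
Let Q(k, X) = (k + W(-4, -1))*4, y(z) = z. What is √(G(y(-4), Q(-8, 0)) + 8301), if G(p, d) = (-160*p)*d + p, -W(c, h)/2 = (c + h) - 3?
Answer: √28777 ≈ 169.64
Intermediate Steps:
W(c, h) = 6 - 2*c - 2*h (W(c, h) = -2*((c + h) - 3) = -2*(-3 + c + h) = 6 - 2*c - 2*h)
Q(k, X) = 64 + 4*k (Q(k, X) = (k + (6 - 2*(-4) - 2*(-1)))*4 = (k + (6 + 8 + 2))*4 = (k + 16)*4 = (16 + k)*4 = 64 + 4*k)
G(p, d) = p - 160*d*p (G(p, d) = -160*d*p + p = p - 160*d*p)
√(G(y(-4), Q(-8, 0)) + 8301) = √(-4*(1 - 160*(64 + 4*(-8))) + 8301) = √(-4*(1 - 160*(64 - 32)) + 8301) = √(-4*(1 - 160*32) + 8301) = √(-4*(1 - 5120) + 8301) = √(-4*(-5119) + 8301) = √(20476 + 8301) = √28777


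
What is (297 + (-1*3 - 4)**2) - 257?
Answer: 89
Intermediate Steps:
(297 + (-1*3 - 4)**2) - 257 = (297 + (-3 - 4)**2) - 257 = (297 + (-7)**2) - 257 = (297 + 49) - 257 = 346 - 257 = 89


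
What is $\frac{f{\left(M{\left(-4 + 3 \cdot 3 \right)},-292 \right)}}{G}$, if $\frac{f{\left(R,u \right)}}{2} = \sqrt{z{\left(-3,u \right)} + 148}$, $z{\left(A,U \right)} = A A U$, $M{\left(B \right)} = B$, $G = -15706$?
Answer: $- \frac{4 i \sqrt{155}}{7853} \approx - 0.0063415 i$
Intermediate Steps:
$z{\left(A,U \right)} = U A^{2}$ ($z{\left(A,U \right)} = A^{2} U = U A^{2}$)
$f{\left(R,u \right)} = 2 \sqrt{148 + 9 u}$ ($f{\left(R,u \right)} = 2 \sqrt{u \left(-3\right)^{2} + 148} = 2 \sqrt{u 9 + 148} = 2 \sqrt{9 u + 148} = 2 \sqrt{148 + 9 u}$)
$\frac{f{\left(M{\left(-4 + 3 \cdot 3 \right)},-292 \right)}}{G} = \frac{2 \sqrt{148 + 9 \left(-292\right)}}{-15706} = 2 \sqrt{148 - 2628} \left(- \frac{1}{15706}\right) = 2 \sqrt{-2480} \left(- \frac{1}{15706}\right) = 2 \cdot 4 i \sqrt{155} \left(- \frac{1}{15706}\right) = 8 i \sqrt{155} \left(- \frac{1}{15706}\right) = - \frac{4 i \sqrt{155}}{7853}$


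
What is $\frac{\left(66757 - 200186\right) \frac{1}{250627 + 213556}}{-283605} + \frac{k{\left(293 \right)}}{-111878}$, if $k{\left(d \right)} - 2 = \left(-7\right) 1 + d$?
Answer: $- \frac{18949361354129}{7364068382237385} \approx -0.0025732$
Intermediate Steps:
$k{\left(d \right)} = -5 + d$ ($k{\left(d \right)} = 2 + \left(\left(-7\right) 1 + d\right) = 2 + \left(-7 + d\right) = -5 + d$)
$\frac{\left(66757 - 200186\right) \frac{1}{250627 + 213556}}{-283605} + \frac{k{\left(293 \right)}}{-111878} = \frac{\left(66757 - 200186\right) \frac{1}{250627 + 213556}}{-283605} + \frac{-5 + 293}{-111878} = - \frac{133429}{464183} \left(- \frac{1}{283605}\right) + 288 \left(- \frac{1}{111878}\right) = \left(-133429\right) \frac{1}{464183} \left(- \frac{1}{283605}\right) - \frac{144}{55939} = \left(- \frac{133429}{464183}\right) \left(- \frac{1}{283605}\right) - \frac{144}{55939} = \frac{133429}{131644619715} - \frac{144}{55939} = - \frac{18949361354129}{7364068382237385}$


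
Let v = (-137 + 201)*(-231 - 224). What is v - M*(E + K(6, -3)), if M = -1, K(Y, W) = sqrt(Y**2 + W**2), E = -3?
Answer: -29123 + 3*sqrt(5) ≈ -29116.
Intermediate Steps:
K(Y, W) = sqrt(W**2 + Y**2)
v = -29120 (v = 64*(-455) = -29120)
v - M*(E + K(6, -3)) = -29120 - (-1)*(-3 + sqrt((-3)**2 + 6**2)) = -29120 - (-1)*(-3 + sqrt(9 + 36)) = -29120 - (-1)*(-3 + sqrt(45)) = -29120 - (-1)*(-3 + 3*sqrt(5)) = -29120 - (3 - 3*sqrt(5)) = -29120 + (-3 + 3*sqrt(5)) = -29123 + 3*sqrt(5)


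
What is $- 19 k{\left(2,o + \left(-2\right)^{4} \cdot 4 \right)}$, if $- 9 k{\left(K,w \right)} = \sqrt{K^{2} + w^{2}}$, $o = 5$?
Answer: $\frac{19 \sqrt{4765}}{9} \approx 145.73$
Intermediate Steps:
$k{\left(K,w \right)} = - \frac{\sqrt{K^{2} + w^{2}}}{9}$
$- 19 k{\left(2,o + \left(-2\right)^{4} \cdot 4 \right)} = - 19 \left(- \frac{\sqrt{2^{2} + \left(5 + \left(-2\right)^{4} \cdot 4\right)^{2}}}{9}\right) = - 19 \left(- \frac{\sqrt{4 + \left(5 + 16 \cdot 4\right)^{2}}}{9}\right) = - 19 \left(- \frac{\sqrt{4 + \left(5 + 64\right)^{2}}}{9}\right) = - 19 \left(- \frac{\sqrt{4 + 69^{2}}}{9}\right) = - 19 \left(- \frac{\sqrt{4 + 4761}}{9}\right) = - 19 \left(- \frac{\sqrt{4765}}{9}\right) = \frac{19 \sqrt{4765}}{9}$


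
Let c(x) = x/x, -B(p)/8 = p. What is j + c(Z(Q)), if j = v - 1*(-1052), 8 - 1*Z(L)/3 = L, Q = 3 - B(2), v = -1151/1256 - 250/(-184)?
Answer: 30431841/28888 ≈ 1053.4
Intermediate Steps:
B(p) = -8*p
v = 12777/28888 (v = -1151*1/1256 - 250*(-1/184) = -1151/1256 + 125/92 = 12777/28888 ≈ 0.44229)
Q = 19 (Q = 3 - (-8)*2 = 3 - 1*(-16) = 3 + 16 = 19)
Z(L) = 24 - 3*L
c(x) = 1
j = 30402953/28888 (j = 12777/28888 - 1*(-1052) = 12777/28888 + 1052 = 30402953/28888 ≈ 1052.4)
j + c(Z(Q)) = 30402953/28888 + 1 = 30431841/28888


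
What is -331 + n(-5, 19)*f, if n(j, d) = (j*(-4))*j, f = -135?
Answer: 13169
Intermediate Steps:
n(j, d) = -4*j² (n(j, d) = (-4*j)*j = -4*j²)
-331 + n(-5, 19)*f = -331 - 4*(-5)²*(-135) = -331 - 4*25*(-135) = -331 - 100*(-135) = -331 + 13500 = 13169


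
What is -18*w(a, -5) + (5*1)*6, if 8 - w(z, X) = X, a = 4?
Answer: -204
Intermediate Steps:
w(z, X) = 8 - X
-18*w(a, -5) + (5*1)*6 = -18*(8 - 1*(-5)) + (5*1)*6 = -18*(8 + 5) + 5*6 = -18*13 + 30 = -234 + 30 = -204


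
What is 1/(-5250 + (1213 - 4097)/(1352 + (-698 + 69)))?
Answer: -723/3798634 ≈ -0.00019033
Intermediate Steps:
1/(-5250 + (1213 - 4097)/(1352 + (-698 + 69))) = 1/(-5250 - 2884/(1352 - 629)) = 1/(-5250 - 2884/723) = 1/(-3798634/723) = -723/3798634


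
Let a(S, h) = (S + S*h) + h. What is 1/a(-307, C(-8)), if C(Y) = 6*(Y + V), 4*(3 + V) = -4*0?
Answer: 1/19889 ≈ 5.0279e-5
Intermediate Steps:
V = -3 (V = -3 + (-4*0)/4 = -3 + (1/4)*0 = -3 + 0 = -3)
C(Y) = -18 + 6*Y (C(Y) = 6*(Y - 3) = 6*(-3 + Y) = -18 + 6*Y)
a(S, h) = S + h + S*h
1/a(-307, C(-8)) = 1/(-307 + (-18 + 6*(-8)) - 307*(-18 + 6*(-8))) = 1/(-307 + (-18 - 48) - 307*(-18 - 48)) = 1/(-307 - 66 - 307*(-66)) = 1/(-307 - 66 + 20262) = 1/19889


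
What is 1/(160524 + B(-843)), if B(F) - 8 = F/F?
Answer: 1/160533 ≈ 6.2292e-6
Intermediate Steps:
B(F) = 9 (B(F) = 8 + F/F = 8 + 1 = 9)
1/(160524 + B(-843)) = 1/(160524 + 9) = 1/160533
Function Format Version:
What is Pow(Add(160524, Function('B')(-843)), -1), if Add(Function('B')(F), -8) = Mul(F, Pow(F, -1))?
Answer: Rational(1, 160533) ≈ 6.2292e-6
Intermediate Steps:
Function('B')(F) = 9 (Function('B')(F) = Add(8, Mul(F, Pow(F, -1))) = Add(8, 1) = 9)
Pow(Add(160524, Function('B')(-843)), -1) = Pow(Add(160524, 9), -1) = Pow(160533, -1) = Rational(1, 160533)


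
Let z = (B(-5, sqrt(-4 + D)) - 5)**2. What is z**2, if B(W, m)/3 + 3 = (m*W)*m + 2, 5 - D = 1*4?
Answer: 1874161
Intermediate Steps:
D = 1 (D = 5 - 4 = 1)
B(W, m) = -3 + 3*W*m**2 (B(W, m) = -9 + 3*((m*W)*m + 2) = -9 + 3*((W*m)*m + 2) = -9 + 3*(W*m**2 + 2) = -9 + 3*(2 + W*m**2) = -9 + (6 + 3*W*m**2) = -3 + 3*W*m**2)
z = 1369 (z = ((-3 + 3*(-5)*(sqrt(-4 + 1))**2) - 5)**2 = ((-3 + 3*(-5)*(sqrt(-3))**2) - 5)**2 = ((-3 + 3*(-5)*(I*sqrt(3))**2) - 5)**2 = ((-3 + 3*(-5)*(-3)) - 5)**2 = ((-3 + 45) - 5)**2 = (42 - 5)**2 = 37**2 = 1369)
z**2 = 1369**2 = 1874161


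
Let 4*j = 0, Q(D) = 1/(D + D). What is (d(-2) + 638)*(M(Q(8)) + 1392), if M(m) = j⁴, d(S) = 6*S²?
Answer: 921504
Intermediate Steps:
Q(D) = 1/(2*D)
j = 0 (j = (¼)*0 = 0)
M(m) = 0 (M(m) = 0⁴ = 0)
(d(-2) + 638)*(M(Q(8)) + 1392) = (6*(-2)² + 638)*(0 + 1392) = (6*4 + 638)*1392 = (24 + 638)*1392 = 662*1392 = 921504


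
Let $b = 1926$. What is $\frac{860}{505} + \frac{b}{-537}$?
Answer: $- \frac{34054}{18079} \approx -1.8836$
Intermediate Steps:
$\frac{860}{505} + \frac{b}{-537} = \frac{860}{505} + \frac{1926}{-537} = 860 \cdot \frac{1}{505} + 1926 \left(- \frac{1}{537}\right) = \frac{172}{101} - \frac{642}{179} = - \frac{34054}{18079}$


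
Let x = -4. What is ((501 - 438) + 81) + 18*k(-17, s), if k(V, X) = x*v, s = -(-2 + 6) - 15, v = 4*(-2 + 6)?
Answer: -1008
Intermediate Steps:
v = 16 (v = 4*4 = 16)
s = -19 (s = -1*4 - 15 = -4 - 15 = -19)
k(V, X) = -64 (k(V, X) = -4*16 = -64)
((501 - 438) + 81) + 18*k(-17, s) = ((501 - 438) + 81) + 18*(-64) = (63 + 81) - 1152 = 144 - 1152 = -1008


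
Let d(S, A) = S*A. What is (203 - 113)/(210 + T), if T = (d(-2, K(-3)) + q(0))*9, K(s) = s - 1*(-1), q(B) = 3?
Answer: 30/91 ≈ 0.32967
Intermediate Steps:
K(s) = 1 + s (K(s) = s + 1 = 1 + s)
d(S, A) = A*S
T = 63 (T = ((1 - 3)*(-2) + 3)*9 = (-2*(-2) + 3)*9 = (4 + 3)*9 = 7*9 = 63)
(203 - 113)/(210 + T) = (203 - 113)/(210 + 63) = 90/273 = 90*(1/273) = 30/91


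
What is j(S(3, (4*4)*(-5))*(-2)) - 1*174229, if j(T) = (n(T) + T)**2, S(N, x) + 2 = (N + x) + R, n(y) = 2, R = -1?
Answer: -147985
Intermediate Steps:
S(N, x) = -3 + N + x (S(N, x) = -2 + ((N + x) - 1) = -2 + (-1 + N + x) = -3 + N + x)
j(T) = (2 + T)**2
j(S(3, (4*4)*(-5))*(-2)) - 1*174229 = (2 + (-3 + 3 + (4*4)*(-5))*(-2))**2 - 1*174229 = (2 + (-3 + 3 + 16*(-5))*(-2))**2 - 174229 = (2 + (-3 + 3 - 80)*(-2))**2 - 174229 = (2 - 80*(-2))**2 - 174229 = (2 + 160)**2 - 174229 = 162**2 - 174229 = 26244 - 174229 = -147985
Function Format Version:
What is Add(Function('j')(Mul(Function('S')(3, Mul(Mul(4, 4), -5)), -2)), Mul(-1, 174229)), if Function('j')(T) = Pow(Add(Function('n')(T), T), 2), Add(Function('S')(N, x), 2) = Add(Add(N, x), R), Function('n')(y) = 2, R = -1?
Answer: -147985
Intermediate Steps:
Function('S')(N, x) = Add(-3, N, x) (Function('S')(N, x) = Add(-2, Add(Add(N, x), -1)) = Add(-2, Add(-1, N, x)) = Add(-3, N, x))
Function('j')(T) = Pow(Add(2, T), 2)
Add(Function('j')(Mul(Function('S')(3, Mul(Mul(4, 4), -5)), -2)), Mul(-1, 174229)) = Add(Pow(Add(2, Mul(Add(-3, 3, Mul(Mul(4, 4), -5)), -2)), 2), Mul(-1, 174229)) = Add(Pow(Add(2, Mul(Add(-3, 3, Mul(16, -5)), -2)), 2), -174229) = Add(Pow(Add(2, Mul(Add(-3, 3, -80), -2)), 2), -174229) = Add(Pow(Add(2, Mul(-80, -2)), 2), -174229) = Add(Pow(Add(2, 160), 2), -174229) = Add(Pow(162, 2), -174229) = Add(26244, -174229) = -147985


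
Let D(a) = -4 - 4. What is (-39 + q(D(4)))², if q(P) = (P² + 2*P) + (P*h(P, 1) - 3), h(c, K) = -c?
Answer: 3364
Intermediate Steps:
D(a) = -8
q(P) = -3 + 2*P (q(P) = (P² + 2*P) + (P*(-P) - 3) = (P² + 2*P) + (-P² - 3) = (P² + 2*P) + (-3 - P²) = -3 + 2*P)
(-39 + q(D(4)))² = (-39 + (-3 + 2*(-8)))² = (-39 + (-3 - 16))² = (-39 - 19)² = (-58)² = 3364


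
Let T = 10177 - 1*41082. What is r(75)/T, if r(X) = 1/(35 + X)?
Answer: -1/3399550 ≈ -2.9416e-7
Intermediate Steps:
T = -30905 (T = 10177 - 41082 = -30905)
r(75)/T = 1/((35 + 75)*(-30905)) = -1/30905/110 = (1/110)*(-1/30905) = -1/3399550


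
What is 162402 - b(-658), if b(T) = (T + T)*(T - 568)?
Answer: -1451014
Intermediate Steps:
b(T) = 2*T*(-568 + T) (b(T) = (2*T)*(-568 + T) = 2*T*(-568 + T))
162402 - b(-658) = 162402 - 2*(-658)*(-568 - 658) = 162402 - 2*(-658)*(-1226) = 162402 - 1*1613416 = 162402 - 1613416 = -1451014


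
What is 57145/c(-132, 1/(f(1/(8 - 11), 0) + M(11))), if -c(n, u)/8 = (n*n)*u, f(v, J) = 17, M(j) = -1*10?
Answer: -36365/12672 ≈ -2.8697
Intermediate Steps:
M(j) = -10
c(n, u) = -8*u*n² (c(n, u) = -8*n*n*u = -8*n²*u = -8*u*n²)
57145/c(-132, 1/(f(1/(8 - 11), 0) + M(11))) = 57145/((-8*(-132)²/(17 - 10))) = 57145/((-8*17424/7)) = 57145/((-8*⅐*17424)) = 57145/(-139392/7) = 57145*(-7/139392) = -36365/12672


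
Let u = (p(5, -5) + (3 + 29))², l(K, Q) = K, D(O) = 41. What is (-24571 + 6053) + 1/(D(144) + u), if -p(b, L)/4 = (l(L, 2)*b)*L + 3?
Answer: -4267306437/230441 ≈ -18518.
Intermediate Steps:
p(b, L) = -12 - 4*b*L² (p(b, L) = -4*((L*b)*L + 3) = -4*(b*L² + 3) = -4*(3 + b*L²) = -12 - 4*b*L²)
u = 230400 (u = ((-12 - 4*5*(-5)²) + (3 + 29))² = ((-12 - 4*5*25) + 32)² = ((-12 - 500) + 32)² = (-512 + 32)² = (-480)² = 230400)
(-24571 + 6053) + 1/(D(144) + u) = (-24571 + 6053) + 1/(41 + 230400) = -18518 + 1/230441 = -4267306437/230441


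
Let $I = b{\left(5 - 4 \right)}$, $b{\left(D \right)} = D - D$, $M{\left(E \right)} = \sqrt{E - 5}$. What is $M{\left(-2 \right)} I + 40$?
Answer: $40$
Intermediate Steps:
$M{\left(E \right)} = \sqrt{-5 + E}$
$b{\left(D \right)} = 0$
$I = 0$
$M{\left(-2 \right)} I + 40 = \sqrt{-5 - 2} \cdot 0 + 40 = \sqrt{-7} \cdot 0 + 40 = i \sqrt{7} \cdot 0 + 40 = 0 + 40 = 40$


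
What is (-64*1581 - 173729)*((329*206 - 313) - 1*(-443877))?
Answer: -140573463594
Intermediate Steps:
(-64*1581 - 173729)*((329*206 - 313) - 1*(-443877)) = (-101184 - 173729)*((67774 - 313) + 443877) = -274913*(67461 + 443877) = -274913*511338 = -140573463594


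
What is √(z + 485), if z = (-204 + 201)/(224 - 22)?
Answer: √19789334/202 ≈ 22.022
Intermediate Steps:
z = -3/202 ≈ -0.014851
√(z + 485) = √(-3/202 + 485) = √(97967/202) = √19789334/202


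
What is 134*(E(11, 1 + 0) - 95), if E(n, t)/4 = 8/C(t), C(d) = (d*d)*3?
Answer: -33902/3 ≈ -11301.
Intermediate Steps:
C(d) = 3*d² (C(d) = d²*3 = 3*d²)
E(n, t) = 32/(3*t²) (E(n, t) = 4*(8/((3*t²))) = 4*(8*(1/(3*t²))) = 4*(8/(3*t²)) = 32/(3*t²))
134*(E(11, 1 + 0) - 95) = 134*(32/(3*(1 + 0)²) - 95) = 134*((32/3)/1² - 95) = 134*((32/3)*1 - 95) = 134*(32/3 - 95) = 134*(-253/3) = -33902/3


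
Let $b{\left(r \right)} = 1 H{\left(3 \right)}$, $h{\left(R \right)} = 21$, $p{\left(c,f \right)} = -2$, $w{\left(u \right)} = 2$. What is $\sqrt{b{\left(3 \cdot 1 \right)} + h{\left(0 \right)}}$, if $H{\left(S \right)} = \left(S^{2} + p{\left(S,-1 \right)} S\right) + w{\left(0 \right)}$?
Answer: $\sqrt{26} \approx 5.099$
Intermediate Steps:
$H{\left(S \right)} = 2 + S^{2} - 2 S$ ($H{\left(S \right)} = \left(S^{2} - 2 S\right) + 2 = 2 + S^{2} - 2 S$)
$b{\left(r \right)} = 5$ ($b{\left(r \right)} = 1 \left(2 + 3^{2} - 6\right) = 1 \left(2 + 9 - 6\right) = 1 \cdot 5 = 5$)
$\sqrt{b{\left(3 \cdot 1 \right)} + h{\left(0 \right)}} = \sqrt{5 + 21} = \sqrt{26}$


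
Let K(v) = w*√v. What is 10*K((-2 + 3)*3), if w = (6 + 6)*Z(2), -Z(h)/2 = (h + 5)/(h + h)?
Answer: -420*√3 ≈ -727.46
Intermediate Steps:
Z(h) = -(5 + h)/h (Z(h) = -2*(h + 5)/(h + h) = -2*(5 + h)/(2*h) = -2*(5 + h)*1/(2*h) = -(5 + h)/h)
w = -42 (w = (6 + 6)*((-5 - 1*2)/2) = 12*((-5 - 2)/2) = 12*((½)*(-7)) = 12*(-7/2) = -42)
K(v) = -42*√v
10*K((-2 + 3)*3) = 10*(-42*√3*√(-2 + 3)) = 10*(-42*√3) = -420*√3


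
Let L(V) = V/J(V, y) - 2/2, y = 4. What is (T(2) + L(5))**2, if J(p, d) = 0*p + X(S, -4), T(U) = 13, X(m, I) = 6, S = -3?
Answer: 5929/36 ≈ 164.69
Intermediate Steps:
J(p, d) = 6 (J(p, d) = 0*p + 6 = 0 + 6 = 6)
L(V) = -1 + V/6 (L(V) = V/6 - 2/2 = V*(1/6) - 2*1/2 = V/6 - 1 = -1 + V/6)
(T(2) + L(5))**2 = (13 + (-1 + (1/6)*5))**2 = (13 + (-1 + 5/6))**2 = (13 - 1/6)**2 = (77/6)**2 = 5929/36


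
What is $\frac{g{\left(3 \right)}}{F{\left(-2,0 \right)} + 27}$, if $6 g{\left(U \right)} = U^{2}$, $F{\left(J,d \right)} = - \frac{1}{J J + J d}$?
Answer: $\frac{6}{107} \approx 0.056075$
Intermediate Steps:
$F{\left(J,d \right)} = - \frac{1}{J^{2} + J d}$
$g{\left(U \right)} = \frac{U^{2}}{6}$
$\frac{g{\left(3 \right)}}{F{\left(-2,0 \right)} + 27} = \frac{\frac{1}{6} \cdot 3^{2}}{- \frac{1}{\left(-2\right) \left(-2 + 0\right)} + 27} = \frac{\frac{1}{6} \cdot 9}{\left(-1\right) \left(- \frac{1}{2}\right) \frac{1}{-2} + 27} = \frac{3}{2 \left(\left(-1\right) \left(- \frac{1}{2}\right) \left(- \frac{1}{2}\right) + 27\right)} = \frac{3}{2 \left(- \frac{1}{4} + 27\right)} = \frac{3}{2 \cdot \frac{107}{4}} = \frac{3}{2} \cdot \frac{4}{107} = \frac{6}{107}$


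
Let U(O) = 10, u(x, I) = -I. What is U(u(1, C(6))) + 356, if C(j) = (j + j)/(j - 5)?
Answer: 366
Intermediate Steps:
C(j) = 2*j/(-5 + j) (C(j) = (2*j)/(-5 + j) = 2*j/(-5 + j))
U(u(1, C(6))) + 356 = 10 + 356 = 366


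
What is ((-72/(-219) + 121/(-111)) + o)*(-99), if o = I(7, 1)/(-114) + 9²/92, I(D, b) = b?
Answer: -51574347/4721348 ≈ -10.924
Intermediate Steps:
o = 4571/5244 (o = 1/(-114) + 9²/92 = 1*(-1/114) + 81*(1/92) = -1/114 + 81/92 = 4571/5244 ≈ 0.87166)
((-72/(-219) + 121/(-111)) + o)*(-99) = ((-72/(-219) + 121/(-111)) + 4571/5244)*(-99) = ((-72*(-1/219) + 121*(-1/111)) + 4571/5244)*(-99) = ((24/73 - 121/111) + 4571/5244)*(-99) = (-6169/8103 + 4571/5244)*(-99) = (520953/4721348)*(-99) = -51574347/4721348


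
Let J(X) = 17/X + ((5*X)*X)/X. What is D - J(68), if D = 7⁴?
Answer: 8243/4 ≈ 2060.8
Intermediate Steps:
D = 2401
J(X) = 5*X + 17/X (J(X) = 17/X + (5*X²)/X = 17/X + 5*X = 5*X + 17/X)
D - J(68) = 2401 - (5*68 + 17/68) = 2401 - (340 + 17*(1/68)) = 2401 - (340 + ¼) = 2401 - 1*1361/4 = 2401 - 1361/4 = 8243/4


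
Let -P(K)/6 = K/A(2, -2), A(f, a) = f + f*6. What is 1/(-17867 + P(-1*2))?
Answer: -7/125063 ≈ -5.5972e-5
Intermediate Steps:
A(f, a) = 7*f (A(f, a) = f + 6*f = 7*f)
P(K) = -3*K/7 (P(K) = -6*K/(7*2) = -6*K/14 = -3*K/7)
1/(-17867 + P(-1*2)) = 1/(-17867 - (-3)*2/7) = 1/(-17867 - 3/7*(-2)) = 1/(-17867 + 6/7) = 1/(-125063/7) = -7/125063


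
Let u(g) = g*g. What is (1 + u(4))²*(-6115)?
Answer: -1767235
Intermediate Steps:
u(g) = g²
(1 + u(4))²*(-6115) = (1 + 4²)²*(-6115) = (1 + 16)²*(-6115) = 17²*(-6115) = 289*(-6115) = -1767235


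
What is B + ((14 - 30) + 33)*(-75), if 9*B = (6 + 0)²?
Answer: -1271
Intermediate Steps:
B = 4 (B = (6 + 0)²/9 = (⅑)*6² = (⅑)*36 = 4)
B + ((14 - 30) + 33)*(-75) = 4 + ((14 - 30) + 33)*(-75) = 4 + (-16 + 33)*(-75) = 4 + 17*(-75) = 4 - 1275 = -1271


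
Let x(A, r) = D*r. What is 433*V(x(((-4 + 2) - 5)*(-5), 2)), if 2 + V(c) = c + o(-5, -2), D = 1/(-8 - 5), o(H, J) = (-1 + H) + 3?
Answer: -29011/13 ≈ -2231.6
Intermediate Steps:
o(H, J) = 2 + H
D = -1/13 (D = 1/(-13) = -1/13 ≈ -0.076923)
x(A, r) = -r/13
V(c) = -5 + c (V(c) = -2 + (c + (2 - 5)) = -2 + (c - 3) = -2 + (-3 + c) = -5 + c)
433*V(x(((-4 + 2) - 5)*(-5), 2)) = 433*(-5 - 1/13*2) = 433*(-5 - 2/13) = 433*(-67/13) = -29011/13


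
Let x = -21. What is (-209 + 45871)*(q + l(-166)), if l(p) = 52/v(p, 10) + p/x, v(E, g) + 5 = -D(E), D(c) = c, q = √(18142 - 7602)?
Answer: 181460788/483 + 91324*√2635 ≈ 5.0636e+6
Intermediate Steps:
q = 2*√2635 (q = √10540 = 2*√2635 ≈ 102.66)
v(E, g) = -5 - E
l(p) = 52/(-5 - p) - p/21 (l(p) = 52/(-5 - p) + p/(-21) = 52/(-5 - p) + p*(-1/21) = 52/(-5 - p) - p/21)
(-209 + 45871)*(q + l(-166)) = (-209 + 45871)*(2*√2635 + (-52/(5 - 166) - 1/21*(-166))) = 45662*(2*√2635 + (-52/(-161) + 166/21)) = 45662*(2*√2635 + (-52*(-1/161) + 166/21)) = 45662*(2*√2635 + (52/161 + 166/21)) = 45662*(2*√2635 + 3974/483) = 45662*(3974/483 + 2*√2635) = 181460788/483 + 91324*√2635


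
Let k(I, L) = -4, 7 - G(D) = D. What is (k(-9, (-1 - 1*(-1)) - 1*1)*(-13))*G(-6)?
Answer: 676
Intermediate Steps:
G(D) = 7 - D
(k(-9, (-1 - 1*(-1)) - 1*1)*(-13))*G(-6) = (-4*(-13))*(7 - 1*(-6)) = 52*(7 + 6) = 52*13 = 676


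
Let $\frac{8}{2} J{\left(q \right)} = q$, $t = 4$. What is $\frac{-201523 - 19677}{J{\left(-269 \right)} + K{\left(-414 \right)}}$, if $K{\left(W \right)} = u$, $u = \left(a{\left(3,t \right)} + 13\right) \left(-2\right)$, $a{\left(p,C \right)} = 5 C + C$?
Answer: $\frac{176960}{113} \approx 1566.0$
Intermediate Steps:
$a{\left(p,C \right)} = 6 C$
$J{\left(q \right)} = \frac{q}{4}$
$u = -74$ ($u = \left(6 \cdot 4 + 13\right) \left(-2\right) = \left(24 + 13\right) \left(-2\right) = 37 \left(-2\right) = -74$)
$K{\left(W \right)} = -74$
$\frac{-201523 - 19677}{J{\left(-269 \right)} + K{\left(-414 \right)}} = \frac{-201523 - 19677}{\frac{1}{4} \left(-269\right) - 74} = - \frac{221200}{- \frac{269}{4} - 74} = - \frac{221200}{- \frac{565}{4}} = \left(-221200\right) \left(- \frac{4}{565}\right) = \frac{176960}{113}$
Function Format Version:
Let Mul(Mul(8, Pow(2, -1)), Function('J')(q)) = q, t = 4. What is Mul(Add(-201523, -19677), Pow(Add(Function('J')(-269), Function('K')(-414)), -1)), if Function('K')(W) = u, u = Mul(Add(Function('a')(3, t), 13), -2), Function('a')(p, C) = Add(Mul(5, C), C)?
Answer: Rational(176960, 113) ≈ 1566.0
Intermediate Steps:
Function('a')(p, C) = Mul(6, C)
Function('J')(q) = Mul(Rational(1, 4), q)
u = -74 (u = Mul(Add(Mul(6, 4), 13), -2) = Mul(Add(24, 13), -2) = Mul(37, -2) = -74)
Function('K')(W) = -74
Mul(Add(-201523, -19677), Pow(Add(Function('J')(-269), Function('K')(-414)), -1)) = Mul(Add(-201523, -19677), Pow(Add(Mul(Rational(1, 4), -269), -74), -1)) = Mul(-221200, Pow(Add(Rational(-269, 4), -74), -1)) = Mul(-221200, Pow(Rational(-565, 4), -1)) = Mul(-221200, Rational(-4, 565)) = Rational(176960, 113)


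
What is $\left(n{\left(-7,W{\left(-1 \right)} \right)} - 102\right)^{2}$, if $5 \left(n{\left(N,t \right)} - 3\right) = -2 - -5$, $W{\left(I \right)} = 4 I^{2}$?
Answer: $\frac{242064}{25} \approx 9682.6$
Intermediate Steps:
$n{\left(N,t \right)} = \frac{18}{5}$ ($n{\left(N,t \right)} = 3 + \frac{-2 - -5}{5} = 3 + \frac{-2 + 5}{5} = 3 + \frac{1}{5} \cdot 3 = 3 + \frac{3}{5} = \frac{18}{5}$)
$\left(n{\left(-7,W{\left(-1 \right)} \right)} - 102\right)^{2} = \left(\frac{18}{5} - 102\right)^{2} = \left(- \frac{492}{5}\right)^{2} = \frac{242064}{25}$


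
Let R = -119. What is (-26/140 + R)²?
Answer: 69605649/4900 ≈ 14205.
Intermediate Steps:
(-26/140 + R)² = (-26/140 - 119)² = (-26*1/140 - 119)² = (-13/70 - 119)² = (-8343/70)² = 69605649/4900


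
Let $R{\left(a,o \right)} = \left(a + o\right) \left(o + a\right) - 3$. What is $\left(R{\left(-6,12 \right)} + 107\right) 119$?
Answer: $16660$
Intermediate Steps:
$R{\left(a,o \right)} = -3 + \left(a + o\right)^{2}$ ($R{\left(a,o \right)} = \left(a + o\right) \left(a + o\right) - 3 = \left(a + o\right)^{2} - 3 = -3 + \left(a + o\right)^{2}$)
$\left(R{\left(-6,12 \right)} + 107\right) 119 = \left(\left(-3 + \left(-6 + 12\right)^{2}\right) + 107\right) 119 = \left(\left(-3 + 6^{2}\right) + 107\right) 119 = \left(\left(-3 + 36\right) + 107\right) 119 = \left(33 + 107\right) 119 = 140 \cdot 119 = 16660$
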